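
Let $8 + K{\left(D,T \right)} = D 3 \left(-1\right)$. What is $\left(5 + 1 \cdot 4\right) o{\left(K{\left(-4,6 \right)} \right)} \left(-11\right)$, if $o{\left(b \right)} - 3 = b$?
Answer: $-693$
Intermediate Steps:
$K{\left(D,T \right)} = -8 - 3 D$ ($K{\left(D,T \right)} = -8 + D 3 \left(-1\right) = -8 + 3 D \left(-1\right) = -8 - 3 D$)
$o{\left(b \right)} = 3 + b$
$\left(5 + 1 \cdot 4\right) o{\left(K{\left(-4,6 \right)} \right)} \left(-11\right) = \left(5 + 1 \cdot 4\right) \left(3 - -4\right) \left(-11\right) = \left(5 + 4\right) \left(3 + \left(-8 + 12\right)\right) \left(-11\right) = 9 \left(3 + 4\right) \left(-11\right) = 9 \cdot 7 \left(-11\right) = 63 \left(-11\right) = -693$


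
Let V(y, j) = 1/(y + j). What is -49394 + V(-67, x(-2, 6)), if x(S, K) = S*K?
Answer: -3902127/79 ≈ -49394.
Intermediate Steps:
x(S, K) = K*S
V(y, j) = 1/(j + y)
-49394 + V(-67, x(-2, 6)) = -49394 + 1/(6*(-2) - 67) = -49394 + 1/(-12 - 67) = -49394 + 1/(-79) = -49394 - 1/79 = -3902127/79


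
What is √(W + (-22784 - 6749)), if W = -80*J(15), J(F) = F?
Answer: I*√30733 ≈ 175.31*I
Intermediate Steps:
W = -1200 (W = -80*15 = -1200)
√(W + (-22784 - 6749)) = √(-1200 + (-22784 - 6749)) = √(-1200 - 29533) = √(-30733) = I*√30733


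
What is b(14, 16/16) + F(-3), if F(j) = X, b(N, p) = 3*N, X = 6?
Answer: 48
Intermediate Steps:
F(j) = 6
b(14, 16/16) + F(-3) = 3*14 + 6 = 42 + 6 = 48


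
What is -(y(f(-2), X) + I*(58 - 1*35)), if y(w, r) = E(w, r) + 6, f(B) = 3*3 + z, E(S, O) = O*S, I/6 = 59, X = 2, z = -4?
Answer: -8158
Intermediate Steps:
I = 354 (I = 6*59 = 354)
f(B) = 5 (f(B) = 3*3 - 4 = 9 - 4 = 5)
y(w, r) = 6 + r*w (y(w, r) = r*w + 6 = 6 + r*w)
-(y(f(-2), X) + I*(58 - 1*35)) = -((6 + 2*5) + 354*(58 - 1*35)) = -((6 + 10) + 354*(58 - 35)) = -(16 + 354*23) = -(16 + 8142) = -1*8158 = -8158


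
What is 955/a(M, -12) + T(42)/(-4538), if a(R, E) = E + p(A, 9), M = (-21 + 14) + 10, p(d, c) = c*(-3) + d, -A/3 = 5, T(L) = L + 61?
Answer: -1084838/61263 ≈ -17.708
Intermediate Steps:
T(L) = 61 + L
A = -15 (A = -3*5 = -15)
p(d, c) = d - 3*c (p(d, c) = -3*c + d = d - 3*c)
M = 3 (M = -7 + 10 = 3)
a(R, E) = -42 + E (a(R, E) = E + (-15 - 3*9) = E + (-15 - 27) = E - 42 = -42 + E)
955/a(M, -12) + T(42)/(-4538) = 955/(-42 - 12) + (61 + 42)/(-4538) = 955/(-54) + 103*(-1/4538) = 955*(-1/54) - 103/4538 = -955/54 - 103/4538 = -1084838/61263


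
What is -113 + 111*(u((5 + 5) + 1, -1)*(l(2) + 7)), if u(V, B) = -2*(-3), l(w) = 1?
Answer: 5215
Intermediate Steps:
u(V, B) = 6
-113 + 111*(u((5 + 5) + 1, -1)*(l(2) + 7)) = -113 + 111*(6*(1 + 7)) = -113 + 111*(6*8) = -113 + 111*48 = -113 + 5328 = 5215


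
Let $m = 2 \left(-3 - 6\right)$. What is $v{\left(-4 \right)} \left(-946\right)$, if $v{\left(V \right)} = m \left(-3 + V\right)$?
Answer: $-119196$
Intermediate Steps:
$m = -18$ ($m = 2 \left(-3 - 6\right) = 2 \left(-9\right) = -18$)
$v{\left(V \right)} = 54 - 18 V$ ($v{\left(V \right)} = - 18 \left(-3 + V\right) = 54 - 18 V$)
$v{\left(-4 \right)} \left(-946\right) = \left(54 - -72\right) \left(-946\right) = \left(54 + 72\right) \left(-946\right) = 126 \left(-946\right) = -119196$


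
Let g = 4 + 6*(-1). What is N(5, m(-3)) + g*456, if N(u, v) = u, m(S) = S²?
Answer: -907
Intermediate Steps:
g = -2 (g = 4 - 6 = -2)
N(5, m(-3)) + g*456 = 5 - 2*456 = 5 - 912 = -907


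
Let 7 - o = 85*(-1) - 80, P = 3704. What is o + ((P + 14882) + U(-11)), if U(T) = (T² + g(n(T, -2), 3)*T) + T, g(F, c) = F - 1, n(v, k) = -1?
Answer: 18890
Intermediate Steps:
g(F, c) = -1 + F
U(T) = T² - T (U(T) = (T² + (-1 - 1)*T) + T = (T² - 2*T) + T = T² - T)
o = 172 (o = 7 - (85*(-1) - 80) = 7 - (-85 - 80) = 7 - 1*(-165) = 7 + 165 = 172)
o + ((P + 14882) + U(-11)) = 172 + ((3704 + 14882) - 11*(-1 - 11)) = 172 + (18586 - 11*(-12)) = 172 + (18586 + 132) = 172 + 18718 = 18890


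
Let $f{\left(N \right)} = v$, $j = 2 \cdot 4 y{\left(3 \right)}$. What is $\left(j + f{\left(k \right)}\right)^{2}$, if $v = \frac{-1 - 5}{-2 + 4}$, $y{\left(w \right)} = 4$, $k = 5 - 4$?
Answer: $841$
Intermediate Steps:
$k = 1$
$v = -3$ ($v = - \frac{6}{2} = \left(-6\right) \frac{1}{2} = -3$)
$j = 32$ ($j = 2 \cdot 4 \cdot 4 = 8 \cdot 4 = 32$)
$f{\left(N \right)} = -3$
$\left(j + f{\left(k \right)}\right)^{2} = \left(32 - 3\right)^{2} = 29^{2} = 841$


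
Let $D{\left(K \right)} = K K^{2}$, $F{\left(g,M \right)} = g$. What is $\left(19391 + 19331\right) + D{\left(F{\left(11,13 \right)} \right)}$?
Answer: $40053$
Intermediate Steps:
$D{\left(K \right)} = K^{3}$
$\left(19391 + 19331\right) + D{\left(F{\left(11,13 \right)} \right)} = \left(19391 + 19331\right) + 11^{3} = 38722 + 1331 = 40053$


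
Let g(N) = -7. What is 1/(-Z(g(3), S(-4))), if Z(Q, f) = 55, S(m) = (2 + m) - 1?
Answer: -1/55 ≈ -0.018182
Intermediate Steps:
S(m) = 1 + m
1/(-Z(g(3), S(-4))) = 1/(-1*55) = 1/(-55) = -1/55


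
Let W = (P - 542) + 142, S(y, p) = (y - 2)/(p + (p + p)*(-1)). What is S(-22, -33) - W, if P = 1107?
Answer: -7785/11 ≈ -707.73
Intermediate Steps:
S(y, p) = -(-2 + y)/p (S(y, p) = (-2 + y)/(p + (2*p)*(-1)) = (-2 + y)/(p - 2*p) = (-2 + y)/((-p)) = (-2 + y)*(-1/p) = -(-2 + y)/p)
W = 707 (W = (1107 - 542) + 142 = 565 + 142 = 707)
S(-22, -33) - W = (2 - 1*(-22))/(-33) - 1*707 = -(2 + 22)/33 - 707 = -1/33*24 - 707 = -8/11 - 707 = -7785/11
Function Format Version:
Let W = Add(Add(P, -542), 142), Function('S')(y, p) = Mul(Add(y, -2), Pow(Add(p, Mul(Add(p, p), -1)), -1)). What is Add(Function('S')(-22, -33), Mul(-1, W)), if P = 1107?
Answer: Rational(-7785, 11) ≈ -707.73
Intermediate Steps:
Function('S')(y, p) = Mul(-1, Pow(p, -1), Add(-2, y)) (Function('S')(y, p) = Mul(Add(-2, y), Pow(Add(p, Mul(Mul(2, p), -1)), -1)) = Mul(Add(-2, y), Pow(Add(p, Mul(-2, p)), -1)) = Mul(Add(-2, y), Pow(Mul(-1, p), -1)) = Mul(Add(-2, y), Mul(-1, Pow(p, -1))) = Mul(-1, Pow(p, -1), Add(-2, y)))
W = 707 (W = Add(Add(1107, -542), 142) = Add(565, 142) = 707)
Add(Function('S')(-22, -33), Mul(-1, W)) = Add(Mul(Pow(-33, -1), Add(2, Mul(-1, -22))), Mul(-1, 707)) = Add(Mul(Rational(-1, 33), Add(2, 22)), -707) = Add(Mul(Rational(-1, 33), 24), -707) = Add(Rational(-8, 11), -707) = Rational(-7785, 11)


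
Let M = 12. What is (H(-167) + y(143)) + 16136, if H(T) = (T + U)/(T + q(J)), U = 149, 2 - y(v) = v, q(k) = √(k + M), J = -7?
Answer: 223003793/13942 + 9*√5/13942 ≈ 15995.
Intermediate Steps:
q(k) = √(12 + k) (q(k) = √(k + 12) = √(12 + k))
y(v) = 2 - v
H(T) = (149 + T)/(T + √5) (H(T) = (T + 149)/(T + √(12 - 7)) = (149 + T)/(T + √5))
(H(-167) + y(143)) + 16136 = ((149 - 167)/(-167 + √5) + (2 - 1*143)) + 16136 = (-18/(-167 + √5) + (2 - 143)) + 16136 = (-18/(-167 + √5) - 141) + 16136 = (-141 - 18/(-167 + √5)) + 16136 = 15995 - 18/(-167 + √5)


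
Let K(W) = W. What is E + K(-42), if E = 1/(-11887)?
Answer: -499255/11887 ≈ -42.000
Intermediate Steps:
E = -1/11887 ≈ -8.4126e-5
E + K(-42) = -1/11887 - 42 = -499255/11887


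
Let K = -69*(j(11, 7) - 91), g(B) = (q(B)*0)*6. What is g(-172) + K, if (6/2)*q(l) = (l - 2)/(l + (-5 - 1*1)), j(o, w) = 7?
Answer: 5796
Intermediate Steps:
q(l) = (-2 + l)/(3*(-6 + l)) (q(l) = ((l - 2)/(l + (-5 - 1*1)))/3 = ((-2 + l)/(l + (-5 - 1)))/3 = ((-2 + l)/(l - 6))/3 = ((-2 + l)/(-6 + l))/3 = (-2 + l)/(3*(-6 + l)))
g(B) = 0 (g(B) = (((-2 + B)/(3*(-6 + B)))*0)*6 = 0*6 = 0)
K = 5796 (K = -69*(7 - 91) = -69*(-84) = 5796)
g(-172) + K = 0 + 5796 = 5796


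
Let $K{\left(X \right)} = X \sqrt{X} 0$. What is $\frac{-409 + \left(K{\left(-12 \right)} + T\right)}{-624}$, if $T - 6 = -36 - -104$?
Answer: $\frac{335}{624} \approx 0.53686$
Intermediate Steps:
$T = 74$ ($T = 6 - -68 = 6 + \left(-36 + 104\right) = 6 + 68 = 74$)
$K{\left(X \right)} = 0$ ($K{\left(X \right)} = X^{\frac{3}{2}} \cdot 0 = 0$)
$\frac{-409 + \left(K{\left(-12 \right)} + T\right)}{-624} = \frac{-409 + \left(0 + 74\right)}{-624} = \left(-409 + 74\right) \left(- \frac{1}{624}\right) = \left(-335\right) \left(- \frac{1}{624}\right) = \frac{335}{624}$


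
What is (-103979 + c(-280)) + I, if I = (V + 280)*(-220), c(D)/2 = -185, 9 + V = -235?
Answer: -112269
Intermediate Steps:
V = -244 (V = -9 - 235 = -244)
c(D) = -370 (c(D) = 2*(-185) = -370)
I = -7920 (I = (-244 + 280)*(-220) = 36*(-220) = -7920)
(-103979 + c(-280)) + I = (-103979 - 370) - 7920 = -104349 - 7920 = -112269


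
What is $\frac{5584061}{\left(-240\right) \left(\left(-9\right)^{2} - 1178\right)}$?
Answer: $\frac{5584061}{263280} \approx 21.21$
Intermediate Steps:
$\frac{5584061}{\left(-240\right) \left(\left(-9\right)^{2} - 1178\right)} = \frac{5584061}{\left(-240\right) \left(81 - 1178\right)} = \frac{5584061}{\left(-240\right) \left(-1097\right)} = \frac{5584061}{263280}$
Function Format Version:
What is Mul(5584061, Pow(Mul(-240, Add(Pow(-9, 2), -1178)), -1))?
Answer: Rational(5584061, 263280) ≈ 21.210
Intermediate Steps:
Mul(5584061, Pow(Mul(-240, Add(Pow(-9, 2), -1178)), -1)) = Mul(5584061, Pow(Mul(-240, Add(81, -1178)), -1)) = Mul(5584061, Pow(Mul(-240, -1097), -1)) = Mul(5584061, Pow(263280, -1)) = Mul(5584061, Rational(1, 263280)) = Rational(5584061, 263280)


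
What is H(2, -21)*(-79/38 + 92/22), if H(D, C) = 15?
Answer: 13185/418 ≈ 31.543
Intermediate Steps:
H(2, -21)*(-79/38 + 92/22) = 15*(-79/38 + 92/22) = 15*(-79*1/38 + 92*(1/22)) = 15*(-79/38 + 46/11) = 15*(879/418) = 13185/418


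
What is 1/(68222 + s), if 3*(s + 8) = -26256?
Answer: 1/59462 ≈ 1.6817e-5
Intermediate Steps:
s = -8760 (s = -8 + (⅓)*(-26256) = -8 - 8752 = -8760)
1/(68222 + s) = 1/(68222 - 8760) = 1/59462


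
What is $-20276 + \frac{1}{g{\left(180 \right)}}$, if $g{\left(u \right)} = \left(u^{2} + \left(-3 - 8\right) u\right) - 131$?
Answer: $- \frac{614139763}{30289} \approx -20276.0$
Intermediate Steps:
$g{\left(u \right)} = -131 + u^{2} - 11 u$ ($g{\left(u \right)} = \left(u^{2} + \left(-3 - 8\right) u\right) - 131 = \left(u^{2} - 11 u\right) - 131 = -131 + u^{2} - 11 u$)
$-20276 + \frac{1}{g{\left(180 \right)}} = -20276 + \frac{1}{-131 + 180^{2} - 1980} = -20276 + \frac{1}{-131 + 32400 - 1980} = -20276 + \frac{1}{30289} = - \frac{614139763}{30289}$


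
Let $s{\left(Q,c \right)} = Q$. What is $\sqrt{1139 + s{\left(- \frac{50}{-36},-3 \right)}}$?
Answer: $\frac{\sqrt{41054}}{6} \approx 33.77$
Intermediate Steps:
$\sqrt{1139 + s{\left(- \frac{50}{-36},-3 \right)}} = \sqrt{1139 - \frac{50}{-36}} = \sqrt{1139 - - \frac{25}{18}} = \sqrt{1139 + \frac{25}{18}} = \sqrt{\frac{20527}{18}} = \frac{\sqrt{41054}}{6}$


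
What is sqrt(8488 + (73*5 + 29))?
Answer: sqrt(8882) ≈ 94.244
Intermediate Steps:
sqrt(8488 + (73*5 + 29)) = sqrt(8488 + (365 + 29)) = sqrt(8488 + 394) = sqrt(8882)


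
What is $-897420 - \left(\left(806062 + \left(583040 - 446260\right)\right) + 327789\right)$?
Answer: $-2168051$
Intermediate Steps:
$-897420 - \left(\left(806062 + \left(583040 - 446260\right)\right) + 327789\right) = -897420 - \left(\left(806062 + 136780\right) + 327789\right) = -897420 - \left(942842 + 327789\right) = -897420 - 1270631 = -2168051$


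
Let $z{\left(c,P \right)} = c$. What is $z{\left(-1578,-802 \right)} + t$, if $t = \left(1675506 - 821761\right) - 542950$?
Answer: $309217$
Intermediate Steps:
$t = 310795$ ($t = 853745 - 542950 = 310795$)
$z{\left(-1578,-802 \right)} + t = -1578 + 310795 = 309217$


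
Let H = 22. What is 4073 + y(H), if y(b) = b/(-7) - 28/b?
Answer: 313281/77 ≈ 4068.6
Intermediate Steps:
y(b) = -28/b - b/7 (y(b) = b*(-1/7) - 28/b = -b/7 - 28/b = -28/b - b/7)
4073 + y(H) = 4073 + (-28/22 - 1/7*22) = 4073 + (-28*1/22 - 22/7) = 4073 + (-14/11 - 22/7) = 4073 - 340/77 = 313281/77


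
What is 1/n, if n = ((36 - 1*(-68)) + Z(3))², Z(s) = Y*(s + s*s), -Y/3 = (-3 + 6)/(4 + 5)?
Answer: 1/8464 ≈ 0.00011815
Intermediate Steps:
Y = -1 (Y = -3*(-3 + 6)/(4 + 5) = -9/9 = -3*⅓ = -1)
Z(s) = -s - s² (Z(s) = -(s + s*s) = -(s + s²) = -s - s²)
n = 8464 (n = ((36 - 1*(-68)) - 1*3*(1 + 3))² = ((36 + 68) - 1*3*4)² = (104 - 12)² = 92² = 8464)
1/n = 1/8464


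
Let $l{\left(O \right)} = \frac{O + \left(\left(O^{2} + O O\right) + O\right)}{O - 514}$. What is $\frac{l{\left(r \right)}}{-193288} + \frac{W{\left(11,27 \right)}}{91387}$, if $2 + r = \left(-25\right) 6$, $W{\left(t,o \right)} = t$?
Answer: $\frac{350691046}{735264435231} \approx 0.00047696$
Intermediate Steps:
$r = -152$ ($r = -2 - 150 = -152$)
$l{\left(O \right)} = \frac{2 O + 2 O^{2}}{-514 + O}$ ($l{\left(O \right)} = \frac{O + \left(\left(O^{2} + O^{2}\right) + O\right)}{-514 + O} = \frac{O + \left(2 O^{2} + O\right)}{-514 + O} = \frac{O + \left(O + 2 O^{2}\right)}{-514 + O} = \frac{2 O + 2 O^{2}}{-514 + O}$)
$\frac{l{\left(r \right)}}{-193288} + \frac{W{\left(11,27 \right)}}{91387} = \frac{2 \left(-152\right) \frac{1}{-514 - 152} \left(1 - 152\right)}{-193288} + \frac{11}{91387} = 2 \left(-152\right) \frac{1}{-666} \left(-151\right) \left(- \frac{1}{193288}\right) + 11 \cdot \frac{1}{91387} = 2 \left(-152\right) \left(- \frac{1}{666}\right) \left(-151\right) \left(- \frac{1}{193288}\right) + \frac{11}{91387} = \left(- \frac{22952}{333}\right) \left(- \frac{1}{193288}\right) + \frac{11}{91387} = \frac{2869}{8045613} + \frac{11}{91387} = \frac{350691046}{735264435231}$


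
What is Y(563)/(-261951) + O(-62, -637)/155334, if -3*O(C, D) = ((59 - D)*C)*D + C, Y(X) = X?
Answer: -1200118183798/20344948317 ≈ -58.989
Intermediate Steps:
O(C, D) = -C/3 - C*D*(59 - D)/3 (O(C, D) = -(((59 - D)*C)*D + C)/3 = -((C*(59 - D))*D + C)/3 = -(C*D*(59 - D) + C)/3 = -(C + C*D*(59 - D))/3 = -C/3 - C*D*(59 - D)/3)
Y(563)/(-261951) + O(-62, -637)/155334 = 563/(-261951) + ((1/3)*(-62)*(-1 + (-637)**2 - 59*(-637)))/155334 = 563*(-1/261951) + ((1/3)*(-62)*(-1 + 405769 + 37583))*(1/155334) = -563/261951 + ((1/3)*(-62)*443351)*(1/155334) = -563/261951 - 27487762/3*1/155334 = -563/261951 - 13743881/233001 = -1200118183798/20344948317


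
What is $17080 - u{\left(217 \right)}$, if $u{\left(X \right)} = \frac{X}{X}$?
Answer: $17079$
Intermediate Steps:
$u{\left(X \right)} = 1$
$17080 - u{\left(217 \right)} = 17080 - 1 = 17079$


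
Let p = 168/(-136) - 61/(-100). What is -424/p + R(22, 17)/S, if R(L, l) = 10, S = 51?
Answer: 36771430/54213 ≈ 678.28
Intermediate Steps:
p = -1063/1700 (p = 168*(-1/136) - 61*(-1/100) = -21/17 + 61/100 = -1063/1700 ≈ -0.62529)
-424/p + R(22, 17)/S = -424/(-1063/1700) + 10/51 = -424*(-1700/1063) + 10*(1/51) = 720800/1063 + 10/51 = 36771430/54213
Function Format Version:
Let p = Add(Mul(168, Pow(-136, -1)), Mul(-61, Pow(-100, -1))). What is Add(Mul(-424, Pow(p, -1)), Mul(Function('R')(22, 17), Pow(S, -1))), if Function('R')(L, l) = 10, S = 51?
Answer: Rational(36771430, 54213) ≈ 678.28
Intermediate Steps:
p = Rational(-1063, 1700) (p = Add(Mul(168, Rational(-1, 136)), Mul(-61, Rational(-1, 100))) = Add(Rational(-21, 17), Rational(61, 100)) = Rational(-1063, 1700) ≈ -0.62529)
Add(Mul(-424, Pow(p, -1)), Mul(Function('R')(22, 17), Pow(S, -1))) = Add(Mul(-424, Pow(Rational(-1063, 1700), -1)), Mul(10, Pow(51, -1))) = Add(Mul(-424, Rational(-1700, 1063)), Mul(10, Rational(1, 51))) = Add(Rational(720800, 1063), Rational(10, 51)) = Rational(36771430, 54213)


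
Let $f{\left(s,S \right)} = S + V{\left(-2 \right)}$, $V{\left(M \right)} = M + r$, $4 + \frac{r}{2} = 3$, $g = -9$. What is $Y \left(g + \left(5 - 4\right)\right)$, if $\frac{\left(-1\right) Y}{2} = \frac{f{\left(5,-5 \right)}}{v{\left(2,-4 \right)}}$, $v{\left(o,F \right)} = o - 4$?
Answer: $72$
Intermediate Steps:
$r = -2$ ($r = -8 + 2 \cdot 3 = -8 + 6 = -2$)
$V{\left(M \right)} = -2 + M$ ($V{\left(M \right)} = M - 2 = -2 + M$)
$v{\left(o,F \right)} = -4 + o$
$f{\left(s,S \right)} = -4 + S$ ($f{\left(s,S \right)} = S - 4 = -4 + S$)
$Y = -9$ ($Y = - 2 \frac{-4 - 5}{-4 + 2} = - 2 \left(- \frac{9}{-2}\right) = - 2 \left(\left(-9\right) \left(- \frac{1}{2}\right)\right) = \left(-2\right) \frac{9}{2} = -9$)
$Y \left(g + \left(5 - 4\right)\right) = - 9 \left(-9 + \left(5 - 4\right)\right) = - 9 \left(-9 + 1\right) = \left(-9\right) \left(-8\right) = 72$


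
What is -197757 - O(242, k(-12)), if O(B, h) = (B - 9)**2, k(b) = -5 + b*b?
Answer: -252046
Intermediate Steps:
k(b) = -5 + b**2
O(B, h) = (-9 + B)**2
-197757 - O(242, k(-12)) = -197757 - (-9 + 242)**2 = -197757 - 1*233**2 = -197757 - 1*54289 = -197757 - 54289 = -252046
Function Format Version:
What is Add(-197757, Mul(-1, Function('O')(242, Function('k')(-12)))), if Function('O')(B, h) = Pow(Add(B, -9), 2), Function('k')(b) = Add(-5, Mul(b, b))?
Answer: -252046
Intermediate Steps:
Function('k')(b) = Add(-5, Pow(b, 2))
Function('O')(B, h) = Pow(Add(-9, B), 2)
Add(-197757, Mul(-1, Function('O')(242, Function('k')(-12)))) = Add(-197757, Mul(-1, Pow(Add(-9, 242), 2))) = Add(-197757, Mul(-1, Pow(233, 2))) = Add(-197757, Mul(-1, 54289)) = Add(-197757, -54289) = -252046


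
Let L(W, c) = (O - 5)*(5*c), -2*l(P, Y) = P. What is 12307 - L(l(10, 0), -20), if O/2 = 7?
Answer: 13207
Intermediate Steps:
l(P, Y) = -P/2
O = 14 (O = 2*7 = 14)
L(W, c) = 45*c (L(W, c) = (14 - 5)*(5*c) = 9*(5*c) = 45*c)
12307 - L(l(10, 0), -20) = 12307 - 45*(-20) = 12307 - 1*(-900) = 12307 + 900 = 13207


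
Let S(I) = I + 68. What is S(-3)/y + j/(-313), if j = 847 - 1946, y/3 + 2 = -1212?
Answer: 3982213/1139946 ≈ 3.4933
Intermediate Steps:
y = -3642 (y = -6 + 3*(-1212) = -6 - 3636 = -3642)
S(I) = 68 + I
j = -1099
S(-3)/y + j/(-313) = (68 - 3)/(-3642) - 1099/(-313) = 65*(-1/3642) - 1099*(-1/313) = -65/3642 + 1099/313 = 3982213/1139946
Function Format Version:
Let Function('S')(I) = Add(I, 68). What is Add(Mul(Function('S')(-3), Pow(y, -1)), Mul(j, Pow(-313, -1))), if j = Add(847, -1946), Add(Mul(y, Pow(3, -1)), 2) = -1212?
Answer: Rational(3982213, 1139946) ≈ 3.4933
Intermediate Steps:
y = -3642 (y = Add(-6, Mul(3, -1212)) = Add(-6, -3636) = -3642)
Function('S')(I) = Add(68, I)
j = -1099
Add(Mul(Function('S')(-3), Pow(y, -1)), Mul(j, Pow(-313, -1))) = Add(Mul(Add(68, -3), Pow(-3642, -1)), Mul(-1099, Pow(-313, -1))) = Add(Mul(65, Rational(-1, 3642)), Mul(-1099, Rational(-1, 313))) = Add(Rational(-65, 3642), Rational(1099, 313)) = Rational(3982213, 1139946)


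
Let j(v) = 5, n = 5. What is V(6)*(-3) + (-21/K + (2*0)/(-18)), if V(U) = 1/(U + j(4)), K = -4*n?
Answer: 171/220 ≈ 0.77727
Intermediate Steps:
K = -20 (K = -4*5 = -20)
V(U) = 1/(5 + U) (V(U) = 1/(U + 5) = 1/(5 + U))
V(6)*(-3) + (-21/K + (2*0)/(-18)) = -3/(5 + 6) + (-21/(-20) + (2*0)/(-18)) = -3/11 + (-21*(-1/20) + 0*(-1/18)) = (1/11)*(-3) + (21/20 + 0) = -3/11 + 21/20 = 171/220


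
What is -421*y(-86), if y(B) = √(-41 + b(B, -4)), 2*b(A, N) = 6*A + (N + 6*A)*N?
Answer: -421*√741 ≈ -11460.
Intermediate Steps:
b(A, N) = 3*A + N*(N + 6*A)/2 (b(A, N) = (6*A + (N + 6*A)*N)/2 = (6*A + N*(N + 6*A))/2 = 3*A + N*(N + 6*A)/2)
y(B) = √(-33 - 9*B) (y(B) = √(-41 + ((½)*(-4)² + 3*B + 3*B*(-4))) = √(-41 + ((½)*16 + 3*B - 12*B)) = √(-41 + (8 + 3*B - 12*B)) = √(-41 + (8 - 9*B)) = √(-33 - 9*B))
-421*y(-86) = -421*√(-33 - 9*(-86)) = -421*√(-33 + 774) = -421*√741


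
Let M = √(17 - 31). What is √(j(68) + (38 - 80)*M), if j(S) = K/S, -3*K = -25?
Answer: √(1275 - 436968*I*√14)/102 ≈ 8.8677 - 8.8608*I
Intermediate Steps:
K = 25/3 (K = -⅓*(-25) = 25/3 ≈ 8.3333)
M = I*√14 (M = √(-14) = I*√14 ≈ 3.7417*I)
j(S) = 25/(3*S)
√(j(68) + (38 - 80)*M) = √((25/3)/68 + (38 - 80)*(I*√14)) = √((25/3)*(1/68) - 42*I*√14) = √(25/204 - 42*I*√14)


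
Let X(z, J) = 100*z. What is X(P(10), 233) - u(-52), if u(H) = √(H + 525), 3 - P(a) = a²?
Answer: -9700 - √473 ≈ -9721.8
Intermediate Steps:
P(a) = 3 - a²
u(H) = √(525 + H)
X(P(10), 233) - u(-52) = 100*(3 - 1*10²) - √(525 - 52) = 100*(3 - 1*100) - √473 = 100*(3 - 100) - √473 = 100*(-97) - √473 = -9700 - √473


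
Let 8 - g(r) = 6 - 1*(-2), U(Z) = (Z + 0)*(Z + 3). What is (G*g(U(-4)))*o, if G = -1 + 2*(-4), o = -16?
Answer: 0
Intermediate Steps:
G = -9 (G = -1 - 8 = -9)
U(Z) = Z*(3 + Z)
g(r) = 0 (g(r) = 8 - (6 - 1*(-2)) = 8 - (6 + 2) = 8 - 1*8 = 8 - 8 = 0)
(G*g(U(-4)))*o = -9*0*(-16) = 0*(-16) = 0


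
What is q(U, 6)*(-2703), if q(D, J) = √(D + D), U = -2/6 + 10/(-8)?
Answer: -901*I*√114/2 ≈ -4810.0*I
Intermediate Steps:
U = -19/12 (U = -2*⅙ + 10*(-⅛) = -⅓ - 5/4 = -19/12 ≈ -1.5833)
q(D, J) = √2*√D (q(D, J) = √(2*D) = √2*√D)
q(U, 6)*(-2703) = (√2*√(-19/12))*(-2703) = (√2*(I*√57/6))*(-2703) = (I*√114/6)*(-2703) = -901*I*√114/2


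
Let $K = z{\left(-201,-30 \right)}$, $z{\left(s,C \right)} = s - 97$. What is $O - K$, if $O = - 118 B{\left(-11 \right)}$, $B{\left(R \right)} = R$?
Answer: $1596$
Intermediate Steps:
$z{\left(s,C \right)} = -97 + s$ ($z{\left(s,C \right)} = s - 97 = -97 + s$)
$K = -298$ ($K = -97 - 201 = -298$)
$O = 1298$ ($O = \left(-118\right) \left(-11\right) = 1298$)
$O - K = 1298 - -298 = 1298 + 298 = 1596$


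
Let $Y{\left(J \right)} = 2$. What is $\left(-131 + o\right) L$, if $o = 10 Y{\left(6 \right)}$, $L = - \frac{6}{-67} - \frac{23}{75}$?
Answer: $\frac{40367}{1675} \approx 24.1$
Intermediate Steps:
$L = - \frac{1091}{5025}$ ($L = \left(-6\right) \left(- \frac{1}{67}\right) - \frac{23}{75} = \frac{6}{67} - \frac{23}{75} = - \frac{1091}{5025} \approx -0.21711$)
$o = 20$ ($o = 10 \cdot 2 = 20$)
$\left(-131 + o\right) L = \left(-131 + 20\right) \left(- \frac{1091}{5025}\right) = \left(-111\right) \left(- \frac{1091}{5025}\right) = \frac{40367}{1675}$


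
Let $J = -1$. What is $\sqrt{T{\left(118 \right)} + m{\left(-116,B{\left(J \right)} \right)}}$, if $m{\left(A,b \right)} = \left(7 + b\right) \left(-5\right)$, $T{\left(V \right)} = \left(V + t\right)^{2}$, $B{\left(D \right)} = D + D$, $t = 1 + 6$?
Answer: $20 \sqrt{39} \approx 124.9$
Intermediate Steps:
$t = 7$
$B{\left(D \right)} = 2 D$
$T{\left(V \right)} = \left(7 + V\right)^{2}$ ($T{\left(V \right)} = \left(V + 7\right)^{2} = \left(7 + V\right)^{2}$)
$m{\left(A,b \right)} = -35 - 5 b$
$\sqrt{T{\left(118 \right)} + m{\left(-116,B{\left(J \right)} \right)}} = \sqrt{\left(7 + 118\right)^{2} - \left(35 + 5 \cdot 2 \left(-1\right)\right)} = \sqrt{125^{2} - 25} = \sqrt{15625 + \left(-35 + 10\right)} = \sqrt{15625 - 25} = \sqrt{15600} = 20 \sqrt{39}$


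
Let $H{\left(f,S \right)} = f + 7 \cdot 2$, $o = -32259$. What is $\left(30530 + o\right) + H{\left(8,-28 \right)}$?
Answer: $-1707$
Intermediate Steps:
$H{\left(f,S \right)} = 14 + f$ ($H{\left(f,S \right)} = f + 14 = 14 + f$)
$\left(30530 + o\right) + H{\left(8,-28 \right)} = \left(30530 - 32259\right) + \left(14 + 8\right) = -1729 + 22 = -1707$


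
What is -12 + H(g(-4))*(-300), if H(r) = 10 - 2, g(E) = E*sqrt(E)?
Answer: -2412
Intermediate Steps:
g(E) = E**(3/2)
H(r) = 8
-12 + H(g(-4))*(-300) = -12 + 8*(-300) = -12 - 2400 = -2412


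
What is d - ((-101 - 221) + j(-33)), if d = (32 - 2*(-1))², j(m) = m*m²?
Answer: 37415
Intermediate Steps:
j(m) = m³
d = 1156 (d = (32 + 2)² = 34² = 1156)
d - ((-101 - 221) + j(-33)) = 1156 - ((-101 - 221) + (-33)³) = 1156 - (-322 - 35937) = 1156 - 1*(-36259) = 1156 + 36259 = 37415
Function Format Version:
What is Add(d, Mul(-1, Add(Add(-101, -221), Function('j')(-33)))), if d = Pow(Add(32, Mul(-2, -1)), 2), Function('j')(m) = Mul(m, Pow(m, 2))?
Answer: 37415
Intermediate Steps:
Function('j')(m) = Pow(m, 3)
d = 1156 (d = Pow(Add(32, 2), 2) = Pow(34, 2) = 1156)
Add(d, Mul(-1, Add(Add(-101, -221), Function('j')(-33)))) = Add(1156, Mul(-1, Add(Add(-101, -221), Pow(-33, 3)))) = Add(1156, Mul(-1, Add(-322, -35937))) = Add(1156, Mul(-1, -36259)) = Add(1156, 36259) = 37415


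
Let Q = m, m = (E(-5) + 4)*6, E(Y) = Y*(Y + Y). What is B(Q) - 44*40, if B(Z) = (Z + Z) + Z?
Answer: -788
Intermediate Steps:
E(Y) = 2*Y² (E(Y) = Y*(2*Y) = 2*Y²)
m = 324 (m = (2*(-5)² + 4)*6 = (2*25 + 4)*6 = (50 + 4)*6 = 54*6 = 324)
Q = 324
B(Z) = 3*Z (B(Z) = 2*Z + Z = 3*Z)
B(Q) - 44*40 = 3*324 - 44*40 = 972 - 1760 = -788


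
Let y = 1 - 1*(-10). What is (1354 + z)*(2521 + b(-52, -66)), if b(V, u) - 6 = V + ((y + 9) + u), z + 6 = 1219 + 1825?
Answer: 10668168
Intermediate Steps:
y = 11 (y = 1 + 10 = 11)
z = 3038 (z = -6 + (1219 + 1825) = -6 + 3044 = 3038)
b(V, u) = 26 + V + u (b(V, u) = 6 + (V + ((11 + 9) + u)) = 6 + (V + (20 + u)) = 6 + (20 + V + u) = 26 + V + u)
(1354 + z)*(2521 + b(-52, -66)) = (1354 + 3038)*(2521 + (26 - 52 - 66)) = 4392*(2521 - 92) = 4392*2429 = 10668168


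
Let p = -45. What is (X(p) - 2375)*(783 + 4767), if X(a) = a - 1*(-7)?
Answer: -13392150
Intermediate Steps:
X(a) = 7 + a (X(a) = a + 7 = 7 + a)
(X(p) - 2375)*(783 + 4767) = ((7 - 45) - 2375)*(783 + 4767) = (-38 - 2375)*5550 = -2413*5550 = -13392150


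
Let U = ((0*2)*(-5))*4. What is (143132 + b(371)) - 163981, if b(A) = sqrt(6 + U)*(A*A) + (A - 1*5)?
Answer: -20483 + 137641*sqrt(6) ≈ 3.1667e+5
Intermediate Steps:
U = 0 (U = (0*(-5))*4 = 0*4 = 0)
b(A) = -5 + A + sqrt(6)*A**2 (b(A) = sqrt(6 + 0)*(A*A) + (A - 1*5) = sqrt(6)*A**2 + (A - 5) = sqrt(6)*A**2 + (-5 + A) = -5 + A + sqrt(6)*A**2)
(143132 + b(371)) - 163981 = (143132 + (-5 + 371 + sqrt(6)*371**2)) - 163981 = (143132 + (-5 + 371 + sqrt(6)*137641)) - 163981 = (143132 + (-5 + 371 + 137641*sqrt(6))) - 163981 = (143132 + (366 + 137641*sqrt(6))) - 163981 = (143498 + 137641*sqrt(6)) - 163981 = -20483 + 137641*sqrt(6)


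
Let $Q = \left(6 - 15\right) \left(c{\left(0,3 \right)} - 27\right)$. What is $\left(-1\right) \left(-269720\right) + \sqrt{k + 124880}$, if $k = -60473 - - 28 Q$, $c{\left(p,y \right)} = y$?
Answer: $269720 + \sqrt{70455} \approx 2.6999 \cdot 10^{5}$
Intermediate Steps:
$Q = 216$ ($Q = \left(6 - 15\right) \left(3 - 27\right) = \left(-9\right) \left(-24\right) = 216$)
$k = -54425$ ($k = -60473 - \left(-28\right) 216 = -60473 - -6048 = -60473 + 6048 = -54425$)
$\left(-1\right) \left(-269720\right) + \sqrt{k + 124880} = \left(-1\right) \left(-269720\right) + \sqrt{-54425 + 124880} = 269720 + \sqrt{70455}$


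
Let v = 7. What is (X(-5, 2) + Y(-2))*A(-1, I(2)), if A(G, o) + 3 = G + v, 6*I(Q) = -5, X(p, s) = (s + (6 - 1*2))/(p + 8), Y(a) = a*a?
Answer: 18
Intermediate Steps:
Y(a) = a²
X(p, s) = (4 + s)/(8 + p) (X(p, s) = (s + (6 - 2))/(8 + p) = (s + 4)/(8 + p) = (4 + s)/(8 + p))
I(Q) = -⅚ (I(Q) = (⅙)*(-5) = -⅚)
A(G, o) = 4 + G (A(G, o) = -3 + (G + 7) = -3 + (7 + G) = 4 + G)
(X(-5, 2) + Y(-2))*A(-1, I(2)) = ((4 + 2)/(8 - 5) + (-2)²)*(4 - 1) = (6/3 + 4)*3 = ((⅓)*6 + 4)*3 = (2 + 4)*3 = 6*3 = 18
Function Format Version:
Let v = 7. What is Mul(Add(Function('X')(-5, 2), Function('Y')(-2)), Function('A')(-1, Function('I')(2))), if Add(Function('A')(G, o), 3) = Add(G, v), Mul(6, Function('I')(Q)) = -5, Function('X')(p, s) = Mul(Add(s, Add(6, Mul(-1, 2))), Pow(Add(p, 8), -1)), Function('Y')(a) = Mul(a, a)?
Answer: 18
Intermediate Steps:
Function('Y')(a) = Pow(a, 2)
Function('X')(p, s) = Mul(Pow(Add(8, p), -1), Add(4, s)) (Function('X')(p, s) = Mul(Add(s, Add(6, -2)), Pow(Add(8, p), -1)) = Mul(Add(s, 4), Pow(Add(8, p), -1)) = Mul(Add(4, s), Pow(Add(8, p), -1)) = Mul(Pow(Add(8, p), -1), Add(4, s)))
Function('I')(Q) = Rational(-5, 6) (Function('I')(Q) = Mul(Rational(1, 6), -5) = Rational(-5, 6))
Function('A')(G, o) = Add(4, G) (Function('A')(G, o) = Add(-3, Add(G, 7)) = Add(-3, Add(7, G)) = Add(4, G))
Mul(Add(Function('X')(-5, 2), Function('Y')(-2)), Function('A')(-1, Function('I')(2))) = Mul(Add(Mul(Pow(Add(8, -5), -1), Add(4, 2)), Pow(-2, 2)), Add(4, -1)) = Mul(Add(Mul(Pow(3, -1), 6), 4), 3) = Mul(Add(Mul(Rational(1, 3), 6), 4), 3) = Mul(Add(2, 4), 3) = Mul(6, 3) = 18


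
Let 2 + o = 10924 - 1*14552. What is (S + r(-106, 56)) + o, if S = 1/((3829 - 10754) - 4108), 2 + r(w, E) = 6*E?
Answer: -36364769/11033 ≈ -3296.0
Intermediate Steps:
r(w, E) = -2 + 6*E
o = -3630 (o = -2 + (10924 - 1*14552) = -2 + (10924 - 14552) = -2 - 3628 = -3630)
S = -1/11033 (S = 1/(-6925 - 4108) = 1/(-11033) = -1/11033 ≈ -9.0637e-5)
(S + r(-106, 56)) + o = (-1/11033 + (-2 + 6*56)) - 3630 = (-1/11033 + (-2 + 336)) - 3630 = (-1/11033 + 334) - 3630 = 3685021/11033 - 3630 = -36364769/11033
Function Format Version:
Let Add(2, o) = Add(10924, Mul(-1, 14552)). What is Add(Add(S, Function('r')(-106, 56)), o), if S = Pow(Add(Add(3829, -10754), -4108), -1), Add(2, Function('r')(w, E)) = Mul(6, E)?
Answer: Rational(-36364769, 11033) ≈ -3296.0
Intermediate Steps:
Function('r')(w, E) = Add(-2, Mul(6, E))
o = -3630 (o = Add(-2, Add(10924, Mul(-1, 14552))) = Add(-2, Add(10924, -14552)) = Add(-2, -3628) = -3630)
S = Rational(-1, 11033) (S = Pow(Add(-6925, -4108), -1) = Pow(-11033, -1) = Rational(-1, 11033) ≈ -9.0637e-5)
Add(Add(S, Function('r')(-106, 56)), o) = Add(Add(Rational(-1, 11033), Add(-2, Mul(6, 56))), -3630) = Add(Add(Rational(-1, 11033), Add(-2, 336)), -3630) = Add(Add(Rational(-1, 11033), 334), -3630) = Add(Rational(3685021, 11033), -3630) = Rational(-36364769, 11033)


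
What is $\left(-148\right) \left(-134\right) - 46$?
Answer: $19786$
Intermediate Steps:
$\left(-148\right) \left(-134\right) - 46 = 19832 - 46 = 19786$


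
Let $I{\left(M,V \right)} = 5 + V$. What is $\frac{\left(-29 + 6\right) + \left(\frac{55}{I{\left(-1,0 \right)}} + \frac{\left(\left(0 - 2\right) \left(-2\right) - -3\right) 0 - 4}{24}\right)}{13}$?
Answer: $- \frac{73}{78} \approx -0.9359$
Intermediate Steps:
$\frac{\left(-29 + 6\right) + \left(\frac{55}{I{\left(-1,0 \right)}} + \frac{\left(\left(0 - 2\right) \left(-2\right) - -3\right) 0 - 4}{24}\right)}{13} = \frac{\left(-29 + 6\right) + \left(\frac{55}{5 + 0} + \frac{\left(\left(0 - 2\right) \left(-2\right) - -3\right) 0 - 4}{24}\right)}{13} = \left(-23 + \left(\frac{55}{5} + \left(\left(\left(-2\right) \left(-2\right) + 3\right) 0 - 4\right) \frac{1}{24}\right)\right) \frac{1}{13} = \left(-23 + \left(55 \cdot \frac{1}{5} + \left(\left(4 + 3\right) 0 - 4\right) \frac{1}{24}\right)\right) \frac{1}{13} = \left(-23 + \left(11 + \left(7 \cdot 0 - 4\right) \frac{1}{24}\right)\right) \frac{1}{13} = \left(-23 + \left(11 + \left(0 - 4\right) \frac{1}{24}\right)\right) \frac{1}{13} = \left(-23 + \left(11 - \frac{1}{6}\right)\right) \frac{1}{13} = \left(-23 + \frac{65}{6}\right) \frac{1}{13} = \left(- \frac{73}{6}\right) \frac{1}{13} = - \frac{73}{78}$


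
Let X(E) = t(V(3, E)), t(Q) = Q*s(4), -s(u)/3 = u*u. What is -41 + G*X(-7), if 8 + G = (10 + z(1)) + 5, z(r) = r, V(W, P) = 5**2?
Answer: -9641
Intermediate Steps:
V(W, P) = 25
s(u) = -3*u**2 (s(u) = -3*u*u = -3*u**2)
G = 8 (G = -8 + ((10 + 1) + 5) = -8 + (11 + 5) = -8 + 16 = 8)
t(Q) = -48*Q (t(Q) = Q*(-3*4**2) = Q*(-3*16) = Q*(-48) = -48*Q)
X(E) = -1200 (X(E) = -48*25 = -1200)
-41 + G*X(-7) = -41 + 8*(-1200) = -41 - 9600 = -9641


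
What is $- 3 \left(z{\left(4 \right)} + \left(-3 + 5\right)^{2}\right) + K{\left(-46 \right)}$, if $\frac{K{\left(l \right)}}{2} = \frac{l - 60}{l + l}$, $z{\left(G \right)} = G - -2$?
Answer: $- \frac{637}{23} \approx -27.696$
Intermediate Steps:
$z{\left(G \right)} = 2 + G$ ($z{\left(G \right)} = G + 2 = 2 + G$)
$K{\left(l \right)} = \frac{-60 + l}{l}$ ($K{\left(l \right)} = 2 \frac{l - 60}{l + l} = 2 \frac{-60 + l}{2 l} = \frac{-60 + l}{l}$)
$- 3 \left(z{\left(4 \right)} + \left(-3 + 5\right)^{2}\right) + K{\left(-46 \right)} = - 3 \left(\left(2 + 4\right) + \left(-3 + 5\right)^{2}\right) + \frac{-60 - 46}{-46} = - 3 \left(6 + 2^{2}\right) - - \frac{53}{23} = - 3 \left(6 + 4\right) + \frac{53}{23} = \left(-3\right) 10 + \frac{53}{23} = -30 + \frac{53}{23} = - \frac{637}{23}$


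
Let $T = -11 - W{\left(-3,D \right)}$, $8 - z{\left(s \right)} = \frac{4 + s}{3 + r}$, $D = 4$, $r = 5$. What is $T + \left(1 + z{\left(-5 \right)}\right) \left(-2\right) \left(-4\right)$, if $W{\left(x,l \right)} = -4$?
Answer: $66$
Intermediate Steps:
$z{\left(s \right)} = \frac{15}{2} - \frac{s}{8}$ ($z{\left(s \right)} = 8 - \frac{4 + s}{3 + 5} = 8 - \frac{4 + s}{8} = 8 - \left(4 + s\right) \frac{1}{8} = 8 - \left(\frac{1}{2} + \frac{s}{8}\right) = \frac{15}{2} - \frac{s}{8}$)
$T = -7$ ($T = -11 - -4 = -11 + 4 = -7$)
$T + \left(1 + z{\left(-5 \right)}\right) \left(-2\right) \left(-4\right) = -7 + \left(1 + \left(\frac{15}{2} - - \frac{5}{8}\right)\right) \left(-2\right) \left(-4\right) = -7 + \left(1 + \left(\frac{15}{2} + \frac{5}{8}\right)\right) \left(-2\right) \left(-4\right) = -7 + \left(1 + \frac{65}{8}\right) \left(-2\right) \left(-4\right) = -7 + \frac{73}{8} \left(-2\right) \left(-4\right) = -7 - -73 = -7 + 73 = 66$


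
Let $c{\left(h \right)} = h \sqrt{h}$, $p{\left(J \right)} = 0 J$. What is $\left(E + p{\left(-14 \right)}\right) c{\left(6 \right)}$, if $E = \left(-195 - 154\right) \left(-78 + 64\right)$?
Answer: $29316 \sqrt{6} \approx 71809.0$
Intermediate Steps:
$p{\left(J \right)} = 0$
$c{\left(h \right)} = h^{\frac{3}{2}}$
$E = 4886$ ($E = \left(-349\right) \left(-14\right) = 4886$)
$\left(E + p{\left(-14 \right)}\right) c{\left(6 \right)} = \left(4886 + 0\right) 6^{\frac{3}{2}} = 4886 \cdot 6 \sqrt{6} = 29316 \sqrt{6}$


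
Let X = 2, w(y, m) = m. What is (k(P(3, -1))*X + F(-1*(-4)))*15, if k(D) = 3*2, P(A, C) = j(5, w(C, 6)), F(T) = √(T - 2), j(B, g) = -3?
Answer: 180 + 15*√2 ≈ 201.21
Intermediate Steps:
F(T) = √(-2 + T)
P(A, C) = -3
k(D) = 6
(k(P(3, -1))*X + F(-1*(-4)))*15 = (6*2 + √(-2 - 1*(-4)))*15 = (12 + √(-2 + 4))*15 = (12 + √2)*15 = 180 + 15*√2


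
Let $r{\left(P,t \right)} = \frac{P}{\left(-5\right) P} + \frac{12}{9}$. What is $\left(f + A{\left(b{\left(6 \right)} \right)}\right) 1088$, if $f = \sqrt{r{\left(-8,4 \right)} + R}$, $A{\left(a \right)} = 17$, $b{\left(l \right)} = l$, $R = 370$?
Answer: $18496 + \frac{1088 \sqrt{83505}}{15} \approx 39456.0$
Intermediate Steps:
$r{\left(P,t \right)} = \frac{17}{15}$ ($r{\left(P,t \right)} = P \left(- \frac{1}{5 P}\right) + 12 \cdot \frac{1}{9} = - \frac{1}{5} + \frac{4}{3} = \frac{17}{15}$)
$f = \frac{\sqrt{83505}}{15}$ ($f = \sqrt{\frac{17}{15} + 370} = \sqrt{\frac{5567}{15}} = \frac{\sqrt{83505}}{15} \approx 19.265$)
$\left(f + A{\left(b{\left(6 \right)} \right)}\right) 1088 = \left(\frac{\sqrt{83505}}{15} + 17\right) 1088 = \left(17 + \frac{\sqrt{83505}}{15}\right) 1088 = 18496 + \frac{1088 \sqrt{83505}}{15}$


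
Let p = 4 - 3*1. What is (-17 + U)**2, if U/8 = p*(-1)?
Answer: 625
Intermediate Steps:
p = 1 (p = 4 - 3 = 1)
U = -8 (U = 8*(1*(-1)) = 8*(-1) = -8)
(-17 + U)**2 = (-17 - 8)**2 = (-25)**2 = 625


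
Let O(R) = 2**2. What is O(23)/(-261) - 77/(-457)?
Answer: 18269/119277 ≈ 0.15316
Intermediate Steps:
O(R) = 4
O(23)/(-261) - 77/(-457) = 4/(-261) - 77/(-457) = 4*(-1/261) - 77*(-1/457) = -4/261 + 77/457 = 18269/119277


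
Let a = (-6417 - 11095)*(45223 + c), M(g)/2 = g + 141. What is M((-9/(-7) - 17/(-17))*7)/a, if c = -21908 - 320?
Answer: -157/201344220 ≈ -7.7976e-7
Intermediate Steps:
M(g) = 282 + 2*g (M(g) = 2*(g + 141) = 2*(141 + g) = 282 + 2*g)
c = -22228
a = -402688440 (a = (-6417 - 11095)*(45223 - 22228) = -17512*22995 = -402688440)
M((-9/(-7) - 17/(-17))*7)/a = (282 + 2*((-9/(-7) - 17/(-17))*7))/(-402688440) = (282 + 2*((-9*(-⅐) - 17*(-1/17))*7))*(-1/402688440) = (282 + 2*((9/7 + 1)*7))*(-1/402688440) = (282 + 2*((16/7)*7))*(-1/402688440) = (282 + 2*16)*(-1/402688440) = (282 + 32)*(-1/402688440) = 314*(-1/402688440) = -157/201344220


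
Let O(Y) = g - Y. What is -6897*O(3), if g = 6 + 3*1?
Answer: -41382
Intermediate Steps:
g = 9 (g = 6 + 3 = 9)
O(Y) = 9 - Y
-6897*O(3) = -6897*(9 - 1*3) = -6897*(9 - 3) = -6897*6 = -41382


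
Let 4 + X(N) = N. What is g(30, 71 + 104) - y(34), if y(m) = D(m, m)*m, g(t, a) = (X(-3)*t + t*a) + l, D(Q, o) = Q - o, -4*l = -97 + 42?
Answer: 20215/4 ≈ 5053.8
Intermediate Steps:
X(N) = -4 + N
l = 55/4 (l = -(-97 + 42)/4 = -¼*(-55) = 55/4 ≈ 13.750)
g(t, a) = 55/4 - 7*t + a*t (g(t, a) = ((-4 - 3)*t + t*a) + 55/4 = (-7*t + a*t) + 55/4 = 55/4 - 7*t + a*t)
y(m) = 0 (y(m) = (m - m)*m = 0*m = 0)
g(30, 71 + 104) - y(34) = (55/4 - 7*30 + (71 + 104)*30) - 1*0 = (55/4 - 210 + 175*30) + 0 = (55/4 - 210 + 5250) + 0 = 20215/4 + 0 = 20215/4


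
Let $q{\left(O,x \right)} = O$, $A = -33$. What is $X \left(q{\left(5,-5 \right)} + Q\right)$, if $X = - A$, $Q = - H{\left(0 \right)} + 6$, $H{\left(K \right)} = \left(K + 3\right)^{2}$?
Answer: $66$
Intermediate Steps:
$H{\left(K \right)} = \left(3 + K\right)^{2}$
$Q = -3$ ($Q = - \left(3 + 0\right)^{2} + 6 = - 3^{2} + 6 = \left(-1\right) 9 + 6 = -9 + 6 = -3$)
$X = 33$ ($X = \left(-1\right) \left(-33\right) = 33$)
$X \left(q{\left(5,-5 \right)} + Q\right) = 33 \left(5 - 3\right) = 33 \cdot 2 = 66$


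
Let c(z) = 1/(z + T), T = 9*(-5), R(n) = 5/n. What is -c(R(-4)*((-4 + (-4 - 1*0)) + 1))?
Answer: 4/145 ≈ 0.027586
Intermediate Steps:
T = -45
c(z) = 1/(-45 + z) (c(z) = 1/(z - 45) = 1/(-45 + z))
-c(R(-4)*((-4 + (-4 - 1*0)) + 1)) = -1/(-45 + (5/(-4))*((-4 + (-4 - 1*0)) + 1)) = -1/(-45 + (5*(-¼))*((-4 + (-4 + 0)) + 1)) = -1/(-45 - 5*((-4 - 4) + 1)/4) = -1/(-45 - 5*(-8 + 1)/4) = -1/(-45 - 5/4*(-7)) = -1/(-45 + 35/4) = -1/(-145/4) = -1*(-4/145) = 4/145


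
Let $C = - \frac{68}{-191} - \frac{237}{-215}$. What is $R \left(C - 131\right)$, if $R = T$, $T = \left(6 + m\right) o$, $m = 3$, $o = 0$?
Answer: $0$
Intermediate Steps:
$C = \frac{59887}{41065}$ ($C = \left(-68\right) \left(- \frac{1}{191}\right) - - \frac{237}{215} = \frac{68}{191} + \frac{237}{215} = \frac{59887}{41065} \approx 1.4583$)
$T = 0$ ($T = \left(6 + 3\right) 0 = 9 \cdot 0 = 0$)
$R = 0$
$R \left(C - 131\right) = 0 \left(\frac{59887}{41065} - 131\right) = 0 \left(- \frac{5319628}{41065}\right) = 0$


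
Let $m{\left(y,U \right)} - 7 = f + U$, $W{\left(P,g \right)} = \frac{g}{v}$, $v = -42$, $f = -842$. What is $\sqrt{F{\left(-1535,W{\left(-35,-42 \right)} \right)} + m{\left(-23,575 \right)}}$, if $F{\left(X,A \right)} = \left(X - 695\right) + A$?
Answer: $i \sqrt{2489} \approx 49.89 i$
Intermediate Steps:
$W{\left(P,g \right)} = - \frac{g}{42}$ ($W{\left(P,g \right)} = \frac{g}{-42} = g \left(- \frac{1}{42}\right) = - \frac{g}{42}$)
$F{\left(X,A \right)} = -695 + A + X$ ($F{\left(X,A \right)} = \left(-695 + X\right) + A = -695 + A + X$)
$m{\left(y,U \right)} = -835 + U$ ($m{\left(y,U \right)} = 7 + \left(-842 + U\right) = -835 + U$)
$\sqrt{F{\left(-1535,W{\left(-35,-42 \right)} \right)} + m{\left(-23,575 \right)}} = \sqrt{\left(-695 - -1 - 1535\right) + \left(-835 + 575\right)} = \sqrt{\left(-695 + 1 - 1535\right) - 260} = \sqrt{-2229 - 260} = \sqrt{-2489} = i \sqrt{2489}$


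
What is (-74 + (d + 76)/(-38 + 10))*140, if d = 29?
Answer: -10885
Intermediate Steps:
(-74 + (d + 76)/(-38 + 10))*140 = (-74 + (29 + 76)/(-38 + 10))*140 = (-74 + 105/(-28))*140 = (-74 + 105*(-1/28))*140 = (-74 - 15/4)*140 = -311/4*140 = -10885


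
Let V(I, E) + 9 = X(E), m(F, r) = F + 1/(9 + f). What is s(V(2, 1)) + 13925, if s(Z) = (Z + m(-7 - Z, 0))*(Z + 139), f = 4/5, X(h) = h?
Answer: 638047/49 ≈ 13021.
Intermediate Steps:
f = ⅘ (f = 4*(⅕) = ⅘ ≈ 0.80000)
m(F, r) = 5/49 + F (m(F, r) = F + 1/(9 + ⅘) = F + 1/(49/5) = F + 5/49 = 5/49 + F)
V(I, E) = -9 + E
s(Z) = -46982/49 - 338*Z/49 (s(Z) = (Z + (5/49 + (-7 - Z)))*(Z + 139) = (Z + (-338/49 - Z))*(139 + Z) = -338*(139 + Z)/49 = -46982/49 - 338*Z/49)
s(V(2, 1)) + 13925 = (-46982/49 - 338*(-9 + 1)/49) + 13925 = (-46982/49 - 338/49*(-8)) + 13925 = (-46982/49 + 2704/49) + 13925 = -44278/49 + 13925 = 638047/49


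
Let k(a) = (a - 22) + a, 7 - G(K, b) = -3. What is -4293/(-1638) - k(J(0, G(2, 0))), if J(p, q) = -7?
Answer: 7029/182 ≈ 38.621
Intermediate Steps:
G(K, b) = 10 (G(K, b) = 7 - 1*(-3) = 7 + 3 = 10)
k(a) = -22 + 2*a (k(a) = (-22 + a) + a = -22 + 2*a)
-4293/(-1638) - k(J(0, G(2, 0))) = -4293/(-1638) - (-22 + 2*(-7)) = -4293*(-1/1638) - (-22 - 14) = 477/182 - 1*(-36) = 477/182 + 36 = 7029/182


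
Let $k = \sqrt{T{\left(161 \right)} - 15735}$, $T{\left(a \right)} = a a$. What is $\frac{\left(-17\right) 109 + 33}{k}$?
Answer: $- \frac{910 \sqrt{10186}}{5093} \approx -18.033$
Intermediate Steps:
$T{\left(a \right)} = a^{2}$
$k = \sqrt{10186}$ ($k = \sqrt{161^{2} - 15735} = \sqrt{25921 - 15735} = \sqrt{10186} \approx 100.93$)
$\frac{\left(-17\right) 109 + 33}{k} = \frac{\left(-17\right) 109 + 33}{\sqrt{10186}} = \left(-1853 + 33\right) \frac{\sqrt{10186}}{10186} = - 1820 \frac{\sqrt{10186}}{10186} = - \frac{910 \sqrt{10186}}{5093}$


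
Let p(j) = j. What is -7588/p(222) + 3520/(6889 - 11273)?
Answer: -531988/15207 ≈ -34.983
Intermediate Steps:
-7588/p(222) + 3520/(6889 - 11273) = -7588/222 + 3520/(6889 - 11273) = -7588*1/222 + 3520/(-4384) = -3794/111 + 3520*(-1/4384) = -3794/111 - 110/137 = -531988/15207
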